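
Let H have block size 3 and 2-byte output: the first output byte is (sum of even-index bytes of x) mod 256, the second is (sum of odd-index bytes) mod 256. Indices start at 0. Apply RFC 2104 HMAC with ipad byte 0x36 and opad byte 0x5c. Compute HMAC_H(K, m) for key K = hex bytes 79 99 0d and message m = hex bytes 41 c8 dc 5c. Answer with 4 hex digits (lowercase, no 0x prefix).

4273

Key hex bytes 79 99 0d is exactly B = 3 bytes: K' = 79 99 0d.
K' ⊕ ipad = 4f af 3b.  K' ⊕ opad = 25 c5 51.
Inner input = (K'⊕ipad) ∥ m = 4f af 3b ∥ 41 c8 dc 5c.
Inner hash: even-index sum = 430 mod 256 = 174; odd-index sum = 460 mod 256 = 204 → ae cc.
Outer input = (K'⊕opad) ∥ inner = 25 c5 51 ∥ ae cc.
Outer hash (tag): even-index sum = 322 mod 256 = 66; odd-index sum = 371 mod 256 = 115 → 42 73.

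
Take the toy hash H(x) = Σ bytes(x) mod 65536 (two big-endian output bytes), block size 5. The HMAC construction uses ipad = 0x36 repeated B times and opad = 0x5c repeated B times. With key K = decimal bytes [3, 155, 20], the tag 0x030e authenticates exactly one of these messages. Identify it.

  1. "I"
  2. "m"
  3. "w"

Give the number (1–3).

3

Key decimal bytes [3, 155, 20] = 03 9b 14 is 3 bytes ≤ B = 5; zero-pad to 5 bytes: K' = 03 9b 14 00 00.
K' ⊕ ipad = 35 ad 22 36 36; K' ⊕ opad = 5f c7 48 5c 5c.
m1: inner = H(35 ad 22 36 36 49) = 01 b9; tag = H(5f c7 48 5c 5c 01 b9) = 02e0
m2: inner = H(35 ad 22 36 36 6d) = 01 dd; tag = H(5f c7 48 5c 5c 01 dd) = 0304
m3: inner = H(35 ad 22 36 36 77) = 01 e7; tag = H(5f c7 48 5c 5c 01 e7) = 030e ← matches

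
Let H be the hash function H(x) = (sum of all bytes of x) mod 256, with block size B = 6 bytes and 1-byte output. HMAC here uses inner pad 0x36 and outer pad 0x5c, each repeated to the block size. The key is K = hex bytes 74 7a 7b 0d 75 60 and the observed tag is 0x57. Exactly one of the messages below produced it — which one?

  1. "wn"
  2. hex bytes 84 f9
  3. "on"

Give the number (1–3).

2

Key hex bytes 74 7a 7b 0d 75 60 is exactly B = 6 bytes: K' = 74 7a 7b 0d 75 60.
K' ⊕ ipad = 42 4c 4d 3b 43 56; K' ⊕ opad = 28 26 27 51 29 3c.
m1: inner = H(42 4c 4d 3b 43 56 77 6e) = 94; tag = H(28 26 27 51 29 3c 94) = bf
m2: inner = H(42 4c 4d 3b 43 56 84 f9) = 2c; tag = H(28 26 27 51 29 3c 2c) = 57 ← matches
m3: inner = H(42 4c 4d 3b 43 56 6f 6e) = 8c; tag = H(28 26 27 51 29 3c 8c) = b7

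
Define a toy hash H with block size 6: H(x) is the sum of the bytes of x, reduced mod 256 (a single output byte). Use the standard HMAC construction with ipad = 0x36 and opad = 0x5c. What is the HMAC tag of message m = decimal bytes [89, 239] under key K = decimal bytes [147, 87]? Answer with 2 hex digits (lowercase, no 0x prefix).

Key decimal bytes [147, 87] = 93 57 is 2 bytes ≤ B = 6; zero-pad to 6 bytes: K' = 93 57 00 00 00 00.
K' ⊕ ipad = a5 61 36 36 36 36.  K' ⊕ opad = cf 0b 5c 5c 5c 5c.
Inner input = (K'⊕ipad) ∥ m = a5 61 36 36 36 36 ∥ 59 ef.
Inner hash: sum = 165+97+54+54+54+54+89+239 = 806; mod 256 = 38 → 26.
Outer input = (K'⊕opad) ∥ inner = cf 0b 5c 5c 5c 5c ∥ 26.
Outer hash (tag): sum = 207+11+92+92+92+92+38 = 624; mod 256 = 112 → 70.

70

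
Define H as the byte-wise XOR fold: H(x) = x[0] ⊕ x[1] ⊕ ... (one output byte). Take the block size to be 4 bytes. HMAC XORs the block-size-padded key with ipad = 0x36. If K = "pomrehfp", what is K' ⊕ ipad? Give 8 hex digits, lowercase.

Key "pomrehfp" = 70 6f 6d 72 65 68 66 70 is 8 bytes > B = 4, so hash it first: H(key) = 1b, then zero-pad to 4 bytes: K' = 1b 00 00 00.
XOR each byte with 0x36: 1b⊕36=2d, 00⊕36=36, 00⊕36=36, 00⊕36=36.

2d363636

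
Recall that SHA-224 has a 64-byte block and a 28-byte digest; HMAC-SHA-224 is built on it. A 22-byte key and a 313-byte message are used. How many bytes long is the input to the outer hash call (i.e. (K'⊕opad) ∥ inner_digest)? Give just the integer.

92

Key is 22 ≤ 64 bytes, zero-padded: |K'| = 64.
Outer input = (K'⊕opad) ∥ H(inner) → 64 + 28 = 92 bytes.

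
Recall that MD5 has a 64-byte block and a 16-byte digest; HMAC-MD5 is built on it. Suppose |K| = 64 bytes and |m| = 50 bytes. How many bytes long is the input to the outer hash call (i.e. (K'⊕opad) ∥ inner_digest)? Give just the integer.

80

Key is 64 ≤ 64 bytes, zero-padded: |K'| = 64.
Outer input = (K'⊕opad) ∥ H(inner) → 64 + 16 = 80 bytes.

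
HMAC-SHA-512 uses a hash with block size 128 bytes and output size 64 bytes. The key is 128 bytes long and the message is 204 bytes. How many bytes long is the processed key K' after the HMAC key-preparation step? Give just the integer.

128

Key is 128 ≤ 128 bytes, zero-padded: |K'| = 128.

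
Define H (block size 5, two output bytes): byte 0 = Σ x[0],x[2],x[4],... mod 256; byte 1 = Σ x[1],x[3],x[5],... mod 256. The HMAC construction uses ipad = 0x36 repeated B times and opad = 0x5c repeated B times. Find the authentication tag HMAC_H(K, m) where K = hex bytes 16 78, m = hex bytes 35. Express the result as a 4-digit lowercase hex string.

bb0c

Key hex bytes 16 78 is 2 bytes ≤ B = 5; zero-pad to 5 bytes: K' = 16 78 00 00 00.
K' ⊕ ipad = 20 4e 36 36 36.  K' ⊕ opad = 4a 24 5c 5c 5c.
Inner input = (K'⊕ipad) ∥ m = 20 4e 36 36 36 ∥ 35.
Inner hash: even-index sum = 140 mod 256 = 140; odd-index sum = 185 mod 256 = 185 → 8c b9.
Outer input = (K'⊕opad) ∥ inner = 4a 24 5c 5c 5c ∥ 8c b9.
Outer hash (tag): even-index sum = 443 mod 256 = 187; odd-index sum = 268 mod 256 = 12 → bb 0c.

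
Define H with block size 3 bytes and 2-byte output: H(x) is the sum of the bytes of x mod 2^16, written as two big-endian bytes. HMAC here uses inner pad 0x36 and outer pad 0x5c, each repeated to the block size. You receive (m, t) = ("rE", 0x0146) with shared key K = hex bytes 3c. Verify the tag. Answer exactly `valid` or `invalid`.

valid

Key hex bytes 3c is 1 byte ≤ B = 3; zero-pad to 3 bytes: K' = 3c 00 00.
K' ⊕ ipad = 0a 36 36; K' ⊕ opad = 60 5c 5c.
Inner hash: sum = 10+54+54+114+69 = 301 → 01 2d.
Outer hash (recomputed tag): sum = 96+92+92+1+45 = 326 → 01 46.
Recomputed tag = 0146; claimed = 0146 → match.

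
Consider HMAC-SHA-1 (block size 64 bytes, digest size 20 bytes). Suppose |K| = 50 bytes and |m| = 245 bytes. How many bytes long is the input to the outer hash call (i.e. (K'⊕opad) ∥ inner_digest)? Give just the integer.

Key is 50 ≤ 64 bytes, zero-padded: |K'| = 64.
Outer input = (K'⊕opad) ∥ H(inner) → 64 + 20 = 84 bytes.

84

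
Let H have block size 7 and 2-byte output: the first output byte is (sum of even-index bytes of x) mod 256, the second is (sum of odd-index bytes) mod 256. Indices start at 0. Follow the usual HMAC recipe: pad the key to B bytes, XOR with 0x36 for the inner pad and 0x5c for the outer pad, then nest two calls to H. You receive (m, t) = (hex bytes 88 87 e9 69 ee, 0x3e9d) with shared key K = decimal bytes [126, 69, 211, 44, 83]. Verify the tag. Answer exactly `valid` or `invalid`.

valid

Key decimal bytes [126, 69, 211, 44, 83] = 7e 45 d3 2c 53 is 5 bytes ≤ B = 7; zero-pad to 7 bytes: K' = 7e 45 d3 2c 53 00 00.
K' ⊕ ipad = 48 73 e5 1a 65 36 36; K' ⊕ opad = 22 19 8f 70 0f 5c 5c.
Inner hash: even-index sum = 696 mod 256 = 184; odd-index sum = 802 mod 256 = 34 → b8 22.
Outer hash (recomputed tag): even-index sum = 318 mod 256 = 62; odd-index sum = 413 mod 256 = 157 → 3e 9d.
Recomputed tag = 3e9d; claimed = 3e9d → match.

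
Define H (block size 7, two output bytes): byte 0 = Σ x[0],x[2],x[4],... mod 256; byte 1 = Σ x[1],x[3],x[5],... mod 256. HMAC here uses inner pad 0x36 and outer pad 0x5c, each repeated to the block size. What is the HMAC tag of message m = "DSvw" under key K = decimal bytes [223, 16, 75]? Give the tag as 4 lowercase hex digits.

9ea0

Key decimal bytes [223, 16, 75] = df 10 4b is 3 bytes ≤ B = 7; zero-pad to 7 bytes: K' = df 10 4b 00 00 00 00.
K' ⊕ ipad = e9 26 7d 36 36 36 36.  K' ⊕ opad = 83 4c 17 5c 5c 5c 5c.
Inner input = (K'⊕ipad) ∥ m = e9 26 7d 36 36 36 36 ∥ 44 53 76 77.
Inner hash: even-index sum = 668 mod 256 = 156; odd-index sum = 332 mod 256 = 76 → 9c 4c.
Outer input = (K'⊕opad) ∥ inner = 83 4c 17 5c 5c 5c 5c ∥ 9c 4c.
Outer hash (tag): even-index sum = 414 mod 256 = 158; odd-index sum = 416 mod 256 = 160 → 9e a0.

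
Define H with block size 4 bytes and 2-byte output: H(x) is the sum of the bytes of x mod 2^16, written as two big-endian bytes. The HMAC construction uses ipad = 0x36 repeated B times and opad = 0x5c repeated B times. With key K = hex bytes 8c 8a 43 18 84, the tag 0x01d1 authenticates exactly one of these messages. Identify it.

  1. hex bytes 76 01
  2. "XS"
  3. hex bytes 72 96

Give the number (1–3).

Key hex bytes 8c 8a 43 18 84 is 5 bytes > B = 4, so hash it first: H(key) = 01 f5, then zero-pad to 4 bytes: K' = 01 f5 00 00.
K' ⊕ ipad = 37 c3 36 36; K' ⊕ opad = 5d a9 5c 5c.
m1: inner = H(37 c3 36 36 76 01) = 01 dd; tag = H(5d a9 5c 5c 01 dd) = 029c
m2: inner = H(37 c3 36 36 58 53) = 02 11; tag = H(5d a9 5c 5c 02 11) = 01d1 ← matches
m3: inner = H(37 c3 36 36 72 96) = 02 6e; tag = H(5d a9 5c 5c 02 6e) = 022e

2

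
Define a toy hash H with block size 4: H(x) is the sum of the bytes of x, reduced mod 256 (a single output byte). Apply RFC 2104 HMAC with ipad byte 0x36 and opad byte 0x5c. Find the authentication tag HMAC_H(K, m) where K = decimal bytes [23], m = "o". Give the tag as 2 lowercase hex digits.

Key decimal bytes [23] = 17 is 1 byte ≤ B = 4; zero-pad to 4 bytes: K' = 17 00 00 00.
K' ⊕ ipad = 21 36 36 36.  K' ⊕ opad = 4b 5c 5c 5c.
Inner input = (K'⊕ipad) ∥ m = 21 36 36 36 ∥ 6f.
Inner hash: sum = 33+54+54+54+111 = 306; mod 256 = 50 → 32.
Outer input = (K'⊕opad) ∥ inner = 4b 5c 5c 5c ∥ 32.
Outer hash (tag): sum = 75+92+92+92+50 = 401; mod 256 = 145 → 91.

91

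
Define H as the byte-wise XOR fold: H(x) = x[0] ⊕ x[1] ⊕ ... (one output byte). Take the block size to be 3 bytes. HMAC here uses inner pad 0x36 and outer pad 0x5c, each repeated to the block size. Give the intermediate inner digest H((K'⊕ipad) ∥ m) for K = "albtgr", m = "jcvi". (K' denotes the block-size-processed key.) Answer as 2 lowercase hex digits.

Key "albtgr" = 61 6c 62 74 67 72 is 6 bytes > B = 3, so hash it first: H(key) = 0e, then zero-pad to 3 bytes: K' = 0e 00 00.
K' ⊕ ipad = 38 36 36.
Inner input = 38 36 36 ∥ 6a 63 76 69.
Inner hash: XOR 38⊕36⊕36⊕6a⊕63⊕76⊕69 = 2e.

2e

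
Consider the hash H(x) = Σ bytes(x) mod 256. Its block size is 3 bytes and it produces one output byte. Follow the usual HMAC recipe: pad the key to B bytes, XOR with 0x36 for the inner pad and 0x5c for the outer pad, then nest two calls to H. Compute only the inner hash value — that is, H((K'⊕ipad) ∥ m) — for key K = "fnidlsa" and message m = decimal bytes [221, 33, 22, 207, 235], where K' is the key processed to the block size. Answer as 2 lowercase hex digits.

Key "fnidlsa" = 66 6e 69 64 6c 73 61 is 7 bytes > B = 3, so hash it first: H(key) = e1, then zero-pad to 3 bytes: K' = e1 00 00.
K' ⊕ ipad = d7 36 36.
Inner input = d7 36 36 ∥ dd 21 16 cf eb.
Inner hash: sum = 215+54+54+221+33+22+207+235 = 1041; mod 256 = 17 → 11.

11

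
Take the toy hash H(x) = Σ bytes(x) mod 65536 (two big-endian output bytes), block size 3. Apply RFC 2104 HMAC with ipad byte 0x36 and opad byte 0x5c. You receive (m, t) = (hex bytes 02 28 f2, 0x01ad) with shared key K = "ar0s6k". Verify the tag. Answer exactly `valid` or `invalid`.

valid

Key "ar0s6k" = 61 72 30 73 36 6b is 6 bytes > B = 3, so hash it first: H(key) = 02 17, then zero-pad to 3 bytes: K' = 02 17 00.
K' ⊕ ipad = 34 21 36; K' ⊕ opad = 5e 4b 5c.
Inner hash: sum = 52+33+54+2+40+242 = 423 → 01 a7.
Outer hash (recomputed tag): sum = 94+75+92+1+167 = 429 → 01 ad.
Recomputed tag = 01ad; claimed = 01ad → match.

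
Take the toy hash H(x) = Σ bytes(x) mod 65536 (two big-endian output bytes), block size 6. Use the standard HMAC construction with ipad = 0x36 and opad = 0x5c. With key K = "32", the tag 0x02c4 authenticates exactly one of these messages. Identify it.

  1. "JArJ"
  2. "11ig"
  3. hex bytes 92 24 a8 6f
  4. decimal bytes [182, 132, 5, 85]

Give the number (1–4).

4

Key "32" = 33 32 is 2 bytes ≤ B = 6; zero-pad to 6 bytes: K' = 33 32 00 00 00 00.
K' ⊕ ipad = 05 04 36 36 36 36; K' ⊕ opad = 6f 6e 5c 5c 5c 5c.
m1: inner = H(05 04 36 36 36 36 4a 41 72 4a) = 02 28; tag = H(6f 6e 5c 5c 5c 5c 02 28) = 0277
m2: inner = H(05 04 36 36 36 36 31 31 69 67) = 02 13; tag = H(6f 6e 5c 5c 5c 5c 02 13) = 0262
m3: inner = H(05 04 36 36 36 36 92 24 a8 6f) = 02 ae; tag = H(6f 6e 5c 5c 5c 5c 02 ae) = 02fd
m4: inner = H(05 04 36 36 36 36 b6 84 05 55) = 02 75; tag = H(6f 6e 5c 5c 5c 5c 02 75) = 02c4 ← matches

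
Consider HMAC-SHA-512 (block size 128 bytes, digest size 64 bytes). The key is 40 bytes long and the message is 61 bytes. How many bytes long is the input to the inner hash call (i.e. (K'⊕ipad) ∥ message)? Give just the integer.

Key is 40 ≤ 128 bytes, zero-padded: |K'| = 128.
Inner input = (K'⊕ipad) ∥ m → 128 + 61 = 189 bytes.

189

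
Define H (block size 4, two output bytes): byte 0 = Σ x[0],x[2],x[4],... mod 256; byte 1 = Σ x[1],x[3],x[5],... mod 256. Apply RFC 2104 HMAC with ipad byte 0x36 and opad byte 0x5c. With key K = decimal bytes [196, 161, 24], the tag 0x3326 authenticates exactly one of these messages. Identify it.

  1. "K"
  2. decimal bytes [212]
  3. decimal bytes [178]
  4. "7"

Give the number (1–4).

4

Key decimal bytes [196, 161, 24] = c4 a1 18 is 3 bytes ≤ B = 4; zero-pad to 4 bytes: K' = c4 a1 18 00.
K' ⊕ ipad = f2 97 2e 36; K' ⊕ opad = 98 fd 44 5c.
m1: inner = H(f2 97 2e 36 4b) = 6b cd; tag = H(98 fd 44 5c 6b cd) = 4726
m2: inner = H(f2 97 2e 36 d4) = f4 cd; tag = H(98 fd 44 5c f4 cd) = d026
m3: inner = H(f2 97 2e 36 b2) = d2 cd; tag = H(98 fd 44 5c d2 cd) = ae26
m4: inner = H(f2 97 2e 36 37) = 57 cd; tag = H(98 fd 44 5c 57 cd) = 3326 ← matches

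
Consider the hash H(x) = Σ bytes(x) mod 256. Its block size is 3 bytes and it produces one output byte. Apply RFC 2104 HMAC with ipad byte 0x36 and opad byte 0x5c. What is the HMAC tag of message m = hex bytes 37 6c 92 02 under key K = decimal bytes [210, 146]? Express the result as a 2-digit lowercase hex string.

ad

Key decimal bytes [210, 146] = d2 92 is 2 bytes ≤ B = 3; zero-pad to 3 bytes: K' = d2 92 00.
K' ⊕ ipad = e4 a4 36.  K' ⊕ opad = 8e ce 5c.
Inner input = (K'⊕ipad) ∥ m = e4 a4 36 ∥ 37 6c 92 02.
Inner hash: sum = 228+164+54+55+108+146+2 = 757; mod 256 = 245 → f5.
Outer input = (K'⊕opad) ∥ inner = 8e ce 5c ∥ f5.
Outer hash (tag): sum = 142+206+92+245 = 685; mod 256 = 173 → ad.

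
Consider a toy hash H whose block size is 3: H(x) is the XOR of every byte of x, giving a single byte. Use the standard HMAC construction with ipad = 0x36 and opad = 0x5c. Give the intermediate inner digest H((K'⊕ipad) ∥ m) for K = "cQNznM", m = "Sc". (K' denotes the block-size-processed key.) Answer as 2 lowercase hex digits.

Key "cQNznM" = 63 51 4e 7a 6e 4d is 6 bytes > B = 3, so hash it first: H(key) = 25, then zero-pad to 3 bytes: K' = 25 00 00.
K' ⊕ ipad = 13 36 36.
Inner input = 13 36 36 ∥ 53 63.
Inner hash: XOR 13⊕36⊕36⊕53⊕63 = 23.

23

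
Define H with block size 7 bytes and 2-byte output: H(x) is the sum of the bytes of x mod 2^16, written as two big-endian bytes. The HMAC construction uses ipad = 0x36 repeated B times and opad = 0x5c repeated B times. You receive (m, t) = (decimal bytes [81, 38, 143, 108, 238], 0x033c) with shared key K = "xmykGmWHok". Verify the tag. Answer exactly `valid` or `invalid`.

Key "xmykGmWHok" = 78 6d 79 6b 47 6d 57 48 6f 6b is 10 bytes > B = 7, so hash it first: H(key) = 03 f6, then zero-pad to 7 bytes: K' = 03 f6 00 00 00 00 00.
K' ⊕ ipad = 35 c0 36 36 36 36 36; K' ⊕ opad = 5f aa 5c 5c 5c 5c 5c.
Inner hash: sum = 53+192+54+54+54+54+54+81+38+143+108+238 = 1123 → 04 63.
Outer hash (recomputed tag): sum = 95+170+92+92+92+92+92+4+99 = 828 → 03 3c.
Recomputed tag = 033c; claimed = 033c → match.

valid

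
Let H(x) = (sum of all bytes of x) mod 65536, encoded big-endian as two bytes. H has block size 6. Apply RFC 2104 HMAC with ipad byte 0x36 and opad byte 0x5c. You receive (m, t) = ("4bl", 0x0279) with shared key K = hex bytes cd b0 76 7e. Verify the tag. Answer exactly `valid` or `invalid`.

invalid

Key hex bytes cd b0 76 7e is 4 bytes ≤ B = 6; zero-pad to 6 bytes: K' = cd b0 76 7e 00 00.
K' ⊕ ipad = fb 86 40 48 36 36; K' ⊕ opad = 91 ec 2a 22 5c 5c.
Inner hash: sum = 251+134+64+72+54+54+52+98+108 = 887 → 03 77.
Outer hash (recomputed tag): sum = 145+236+42+34+92+92+3+119 = 763 → 02 fb.
Recomputed tag = 02fb; claimed = 0279 → mismatch.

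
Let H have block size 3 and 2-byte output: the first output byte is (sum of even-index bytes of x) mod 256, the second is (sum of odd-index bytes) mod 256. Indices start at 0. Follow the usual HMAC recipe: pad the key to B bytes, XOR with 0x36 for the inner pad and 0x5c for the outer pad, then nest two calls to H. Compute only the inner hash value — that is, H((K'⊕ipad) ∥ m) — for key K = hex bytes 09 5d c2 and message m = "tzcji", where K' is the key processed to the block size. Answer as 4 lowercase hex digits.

17ab

Key hex bytes 09 5d c2 is exactly B = 3 bytes: K' = 09 5d c2.
K' ⊕ ipad = 3f 6b f4.
Inner input = 3f 6b f4 ∥ 74 7a 63 6a 69.
Inner hash: even-index sum = 535 mod 256 = 23; odd-index sum = 427 mod 256 = 171 → 17 ab.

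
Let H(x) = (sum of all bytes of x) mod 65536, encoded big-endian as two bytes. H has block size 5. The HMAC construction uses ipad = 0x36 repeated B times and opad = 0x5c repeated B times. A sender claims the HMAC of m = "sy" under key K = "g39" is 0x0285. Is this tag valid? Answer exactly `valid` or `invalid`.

valid

Key "g39" = 67 33 39 is 3 bytes ≤ B = 5; zero-pad to 5 bytes: K' = 67 33 39 00 00.
K' ⊕ ipad = 51 05 0f 36 36; K' ⊕ opad = 3b 6f 65 5c 5c.
Inner hash: sum = 81+5+15+54+54+115+121 = 445 → 01 bd.
Outer hash (recomputed tag): sum = 59+111+101+92+92+1+189 = 645 → 02 85.
Recomputed tag = 0285; claimed = 0285 → match.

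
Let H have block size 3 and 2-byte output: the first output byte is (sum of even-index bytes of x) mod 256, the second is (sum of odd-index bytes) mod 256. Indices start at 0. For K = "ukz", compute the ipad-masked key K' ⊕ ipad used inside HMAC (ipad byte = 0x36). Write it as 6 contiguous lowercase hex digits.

435d4c

Key "ukz" = 75 6b 7a is exactly B = 3 bytes: K' = 75 6b 7a.
XOR each byte with 0x36: 75⊕36=43, 6b⊕36=5d, 7a⊕36=4c.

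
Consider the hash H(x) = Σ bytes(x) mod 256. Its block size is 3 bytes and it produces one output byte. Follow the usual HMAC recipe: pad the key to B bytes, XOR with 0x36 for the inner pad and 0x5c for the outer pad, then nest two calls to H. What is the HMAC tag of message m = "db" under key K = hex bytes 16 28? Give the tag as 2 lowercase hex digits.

Key hex bytes 16 28 is 2 bytes ≤ B = 3; zero-pad to 3 bytes: K' = 16 28 00.
K' ⊕ ipad = 20 1e 36.  K' ⊕ opad = 4a 74 5c.
Inner input = (K'⊕ipad) ∥ m = 20 1e 36 ∥ 64 62.
Inner hash: sum = 32+30+54+100+98 = 314; mod 256 = 58 → 3a.
Outer input = (K'⊕opad) ∥ inner = 4a 74 5c ∥ 3a.
Outer hash (tag): sum = 74+116+92+58 = 340; mod 256 = 84 → 54.

54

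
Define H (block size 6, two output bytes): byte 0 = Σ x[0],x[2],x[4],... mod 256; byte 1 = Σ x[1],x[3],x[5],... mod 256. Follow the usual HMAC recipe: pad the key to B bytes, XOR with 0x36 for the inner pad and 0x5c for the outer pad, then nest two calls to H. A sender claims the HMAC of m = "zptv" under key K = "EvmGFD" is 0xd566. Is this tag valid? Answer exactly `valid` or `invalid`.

invalid

Key "EvmGFD" = 45 76 6d 47 46 44 is exactly B = 6 bytes: K' = 45 76 6d 47 46 44.
K' ⊕ ipad = 73 40 5b 71 70 72; K' ⊕ opad = 19 2a 31 1b 1a 18.
Inner hash: even-index sum = 556 mod 256 = 44; odd-index sum = 521 mod 256 = 9 → 2c 09.
Outer hash (recomputed tag): even-index sum = 144 mod 256 = 144; odd-index sum = 102 mod 256 = 102 → 90 66.
Recomputed tag = 9066; claimed = d566 → mismatch.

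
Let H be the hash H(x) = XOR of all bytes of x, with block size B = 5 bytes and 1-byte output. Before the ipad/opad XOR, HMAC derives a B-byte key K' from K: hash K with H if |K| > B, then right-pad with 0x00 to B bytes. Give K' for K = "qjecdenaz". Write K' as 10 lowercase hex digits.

|K| = 9 > B = 5, so first hash the key.
H(K): XOR 71⊕6a⊕65⊕63⊕64⊕65⊕6e⊕61⊕7a = 69.
Zero-pad H(K) = 69 to 5 bytes: K' = 69 00 00 00 00.

6900000000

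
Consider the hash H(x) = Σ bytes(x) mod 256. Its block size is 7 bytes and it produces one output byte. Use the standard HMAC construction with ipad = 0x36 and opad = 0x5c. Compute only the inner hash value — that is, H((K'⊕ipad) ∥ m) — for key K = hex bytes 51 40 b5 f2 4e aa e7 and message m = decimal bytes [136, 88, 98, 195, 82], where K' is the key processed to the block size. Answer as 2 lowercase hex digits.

Key hex bytes 51 40 b5 f2 4e aa e7 is exactly B = 7 bytes: K' = 51 40 b5 f2 4e aa e7.
K' ⊕ ipad = 67 76 83 c4 78 9c d1.
Inner input = 67 76 83 c4 78 9c d1 ∥ 88 58 62 c3 52.
Inner hash: sum = 103+118+131+196+120+156+209+136+88+98+195+82 = 1632; mod 256 = 96 → 60.

60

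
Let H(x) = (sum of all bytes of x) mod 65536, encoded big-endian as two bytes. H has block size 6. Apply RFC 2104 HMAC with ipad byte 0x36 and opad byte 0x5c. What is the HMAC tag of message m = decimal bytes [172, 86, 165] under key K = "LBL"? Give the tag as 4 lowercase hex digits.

Key "LBL" = 4c 42 4c is 3 bytes ≤ B = 6; zero-pad to 6 bytes: K' = 4c 42 4c 00 00 00.
K' ⊕ ipad = 7a 74 7a 36 36 36.  K' ⊕ opad = 10 1e 10 5c 5c 5c.
Inner input = (K'⊕ipad) ∥ m = 7a 74 7a 36 36 36 ∥ ac 56 a5.
Inner hash: sum = 122+116+122+54+54+54+172+86+165 = 945 → 03 b1.
Outer input = (K'⊕opad) ∥ inner = 10 1e 10 5c 5c 5c ∥ 03 b1.
Outer hash (tag): sum = 16+30+16+92+92+92+3+177 = 518 → 02 06.

0206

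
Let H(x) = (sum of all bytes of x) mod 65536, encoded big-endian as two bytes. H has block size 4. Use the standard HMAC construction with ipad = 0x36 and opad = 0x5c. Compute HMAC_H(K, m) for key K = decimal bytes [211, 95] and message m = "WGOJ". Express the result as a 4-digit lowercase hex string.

023d

Key decimal bytes [211, 95] = d3 5f is 2 bytes ≤ B = 4; zero-pad to 4 bytes: K' = d3 5f 00 00.
K' ⊕ ipad = e5 69 36 36.  K' ⊕ opad = 8f 03 5c 5c.
Inner input = (K'⊕ipad) ∥ m = e5 69 36 36 ∥ 57 47 4f 4a.
Inner hash: sum = 229+105+54+54+87+71+79+74 = 753 → 02 f1.
Outer input = (K'⊕opad) ∥ inner = 8f 03 5c 5c ∥ 02 f1.
Outer hash (tag): sum = 143+3+92+92+2+241 = 573 → 02 3d.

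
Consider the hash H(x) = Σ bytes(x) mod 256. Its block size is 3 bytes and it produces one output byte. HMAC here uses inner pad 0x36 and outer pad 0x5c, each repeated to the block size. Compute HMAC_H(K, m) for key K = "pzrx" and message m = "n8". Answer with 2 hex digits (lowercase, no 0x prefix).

Key "pzrx" = 70 7a 72 78 is 4 bytes > B = 3, so hash it first: H(key) = d4, then zero-pad to 3 bytes: K' = d4 00 00.
K' ⊕ ipad = e2 36 36.  K' ⊕ opad = 88 5c 5c.
Inner input = (K'⊕ipad) ∥ m = e2 36 36 ∥ 6e 38.
Inner hash: sum = 226+54+54+110+56 = 500; mod 256 = 244 → f4.
Outer input = (K'⊕opad) ∥ inner = 88 5c 5c ∥ f4.
Outer hash (tag): sum = 136+92+92+244 = 564; mod 256 = 52 → 34.

34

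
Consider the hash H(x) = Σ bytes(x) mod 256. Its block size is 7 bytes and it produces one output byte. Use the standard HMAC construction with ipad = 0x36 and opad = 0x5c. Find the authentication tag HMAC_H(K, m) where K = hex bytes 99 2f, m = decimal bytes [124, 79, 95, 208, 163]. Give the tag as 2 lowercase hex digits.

Key hex bytes 99 2f is 2 bytes ≤ B = 7; zero-pad to 7 bytes: K' = 99 2f 00 00 00 00 00.
K' ⊕ ipad = af 19 36 36 36 36 36.  K' ⊕ opad = c5 73 5c 5c 5c 5c 5c.
Inner input = (K'⊕ipad) ∥ m = af 19 36 36 36 36 36 ∥ 7c 4f 5f d0 a3.
Inner hash: sum = 175+25+54+54+54+54+54+124+79+95+208+163 = 1139; mod 256 = 115 → 73.
Outer input = (K'⊕opad) ∥ inner = c5 73 5c 5c 5c 5c 5c ∥ 73.
Outer hash (tag): sum = 197+115+92+92+92+92+92+115 = 887; mod 256 = 119 → 77.

77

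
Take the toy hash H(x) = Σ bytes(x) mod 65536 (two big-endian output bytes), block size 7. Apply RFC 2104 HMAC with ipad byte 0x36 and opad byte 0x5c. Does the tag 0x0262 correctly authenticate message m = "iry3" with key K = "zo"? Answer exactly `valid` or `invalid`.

valid

Key "zo" = 7a 6f is 2 bytes ≤ B = 7; zero-pad to 7 bytes: K' = 7a 6f 00 00 00 00 00.
K' ⊕ ipad = 4c 59 36 36 36 36 36; K' ⊕ opad = 26 33 5c 5c 5c 5c 5c.
Inner hash: sum = 76+89+54+54+54+54+54+105+114+121+51 = 826 → 03 3a.
Outer hash (recomputed tag): sum = 38+51+92+92+92+92+92+3+58 = 610 → 02 62.
Recomputed tag = 0262; claimed = 0262 → match.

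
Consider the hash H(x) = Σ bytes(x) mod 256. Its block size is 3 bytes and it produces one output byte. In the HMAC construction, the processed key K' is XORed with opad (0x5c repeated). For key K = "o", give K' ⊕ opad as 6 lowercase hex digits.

Key "o" = 6f is 1 byte ≤ B = 3; zero-pad to 3 bytes: K' = 6f 00 00.
XOR each byte with 0x5c: 6f⊕5c=33, 00⊕5c=5c, 00⊕5c=5c.

335c5c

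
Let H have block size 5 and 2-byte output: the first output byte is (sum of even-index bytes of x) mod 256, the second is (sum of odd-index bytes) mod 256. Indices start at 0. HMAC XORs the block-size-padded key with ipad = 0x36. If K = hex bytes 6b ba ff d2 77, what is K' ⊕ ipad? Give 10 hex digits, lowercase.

5d8cc9e441

Key hex bytes 6b ba ff d2 77 is exactly B = 5 bytes: K' = 6b ba ff d2 77.
XOR each byte with 0x36: 6b⊕36=5d, ba⊕36=8c, ff⊕36=c9, d2⊕36=e4, 77⊕36=41.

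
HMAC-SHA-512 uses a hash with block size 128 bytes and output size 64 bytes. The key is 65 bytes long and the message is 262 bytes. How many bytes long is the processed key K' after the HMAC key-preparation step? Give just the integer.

128

Key is 65 ≤ 128 bytes, zero-padded: |K'| = 128.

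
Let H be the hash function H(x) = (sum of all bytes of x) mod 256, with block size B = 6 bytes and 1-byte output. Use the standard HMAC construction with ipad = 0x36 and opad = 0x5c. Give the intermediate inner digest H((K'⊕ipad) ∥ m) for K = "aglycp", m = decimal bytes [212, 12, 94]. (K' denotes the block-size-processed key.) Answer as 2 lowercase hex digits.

2a

Key "aglycp" = 61 67 6c 79 63 70 is exactly B = 6 bytes: K' = 61 67 6c 79 63 70.
K' ⊕ ipad = 57 51 5a 4f 55 46.
Inner input = 57 51 5a 4f 55 46 ∥ d4 0c 5e.
Inner hash: sum = 87+81+90+79+85+70+212+12+94 = 810; mod 256 = 42 → 2a.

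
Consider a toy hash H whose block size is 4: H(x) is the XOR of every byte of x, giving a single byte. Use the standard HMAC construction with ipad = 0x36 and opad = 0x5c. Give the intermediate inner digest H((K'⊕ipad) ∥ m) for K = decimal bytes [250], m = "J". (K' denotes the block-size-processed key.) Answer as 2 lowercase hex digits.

Key decimal bytes [250] = fa is 1 byte ≤ B = 4; zero-pad to 4 bytes: K' = fa 00 00 00.
K' ⊕ ipad = cc 36 36 36.
Inner input = cc 36 36 36 ∥ 4a.
Inner hash: XOR cc⊕36⊕36⊕36⊕4a = b0.

b0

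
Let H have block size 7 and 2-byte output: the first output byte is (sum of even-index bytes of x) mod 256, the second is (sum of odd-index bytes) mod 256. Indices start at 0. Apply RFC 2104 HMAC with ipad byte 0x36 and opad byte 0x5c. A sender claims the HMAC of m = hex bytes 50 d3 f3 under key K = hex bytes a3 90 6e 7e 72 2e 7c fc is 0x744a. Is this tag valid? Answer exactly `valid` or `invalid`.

invalid

Key hex bytes a3 90 6e 7e 72 2e 7c fc is 8 bytes > B = 7, so hash it first: H(key) = ff 38, then zero-pad to 7 bytes: K' = ff 38 00 00 00 00 00.
K' ⊕ ipad = c9 0e 36 36 36 36 36; K' ⊕ opad = a3 64 5c 5c 5c 5c 5c.
Inner hash: even-index sum = 574 mod 256 = 62; odd-index sum = 445 mod 256 = 189 → 3e bd.
Outer hash (recomputed tag): even-index sum = 628 mod 256 = 116; odd-index sum = 346 mod 256 = 90 → 74 5a.
Recomputed tag = 745a; claimed = 744a → mismatch.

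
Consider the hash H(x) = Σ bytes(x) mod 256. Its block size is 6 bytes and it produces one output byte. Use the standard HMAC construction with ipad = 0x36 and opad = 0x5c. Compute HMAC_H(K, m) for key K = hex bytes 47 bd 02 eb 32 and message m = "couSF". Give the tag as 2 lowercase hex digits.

02

Key hex bytes 47 bd 02 eb 32 is 5 bytes ≤ B = 6; zero-pad to 6 bytes: K' = 47 bd 02 eb 32 00.
K' ⊕ ipad = 71 8b 34 dd 04 36.  K' ⊕ opad = 1b e1 5e b7 6e 5c.
Inner input = (K'⊕ipad) ∥ m = 71 8b 34 dd 04 36 ∥ 63 6f 75 53 46.
Inner hash: sum = 113+139+52+221+4+54+99+111+117+83+70 = 1063; mod 256 = 39 → 27.
Outer input = (K'⊕opad) ∥ inner = 1b e1 5e b7 6e 5c ∥ 27.
Outer hash (tag): sum = 27+225+94+183+110+92+39 = 770; mod 256 = 2 → 02.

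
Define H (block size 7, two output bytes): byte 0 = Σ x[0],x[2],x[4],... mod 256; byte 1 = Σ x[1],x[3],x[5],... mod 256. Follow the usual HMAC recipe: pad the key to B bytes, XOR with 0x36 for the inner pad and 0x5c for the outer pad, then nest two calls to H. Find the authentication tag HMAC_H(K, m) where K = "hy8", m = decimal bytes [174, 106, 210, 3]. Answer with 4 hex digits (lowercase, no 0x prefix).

8b22

Key "hy8" = 68 79 38 is 3 bytes ≤ B = 7; zero-pad to 7 bytes: K' = 68 79 38 00 00 00 00.
K' ⊕ ipad = 5e 4f 0e 36 36 36 36.  K' ⊕ opad = 34 25 64 5c 5c 5c 5c.
Inner input = (K'⊕ipad) ∥ m = 5e 4f 0e 36 36 36 36 ∥ ae 6a d2 03.
Inner hash: even-index sum = 325 mod 256 = 69; odd-index sum = 571 mod 256 = 59 → 45 3b.
Outer input = (K'⊕opad) ∥ inner = 34 25 64 5c 5c 5c 5c ∥ 45 3b.
Outer hash (tag): even-index sum = 395 mod 256 = 139; odd-index sum = 290 mod 256 = 34 → 8b 22.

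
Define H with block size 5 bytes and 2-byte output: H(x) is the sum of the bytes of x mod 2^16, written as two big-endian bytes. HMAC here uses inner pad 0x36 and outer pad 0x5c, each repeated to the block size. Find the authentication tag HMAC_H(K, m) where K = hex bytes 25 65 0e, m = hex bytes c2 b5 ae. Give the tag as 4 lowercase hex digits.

Key hex bytes 25 65 0e is 3 bytes ≤ B = 5; zero-pad to 5 bytes: K' = 25 65 0e 00 00.
K' ⊕ ipad = 13 53 38 36 36.  K' ⊕ opad = 79 39 52 5c 5c.
Inner input = (K'⊕ipad) ∥ m = 13 53 38 36 36 ∥ c2 b5 ae.
Inner hash: sum = 19+83+56+54+54+194+181+174 = 815 → 03 2f.
Outer input = (K'⊕opad) ∥ inner = 79 39 52 5c 5c ∥ 03 2f.
Outer hash (tag): sum = 121+57+82+92+92+3+47 = 494 → 01 ee.

01ee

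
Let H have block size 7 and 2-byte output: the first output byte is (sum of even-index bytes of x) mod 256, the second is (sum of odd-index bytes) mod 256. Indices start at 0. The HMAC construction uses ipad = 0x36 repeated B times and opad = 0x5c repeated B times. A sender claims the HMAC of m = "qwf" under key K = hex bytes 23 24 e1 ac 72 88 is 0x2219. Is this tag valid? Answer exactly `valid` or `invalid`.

invalid

Key hex bytes 23 24 e1 ac 72 88 is 6 bytes ≤ B = 7; zero-pad to 7 bytes: K' = 23 24 e1 ac 72 88 00.
K' ⊕ ipad = 15 12 d7 9a 44 be 36; K' ⊕ opad = 7f 78 bd f0 2e d4 5c.
Inner hash: even-index sum = 477 mod 256 = 221; odd-index sum = 577 mod 256 = 65 → dd 41.
Outer hash (recomputed tag): even-index sum = 519 mod 256 = 7; odd-index sum = 793 mod 256 = 25 → 07 19.
Recomputed tag = 0719; claimed = 2219 → mismatch.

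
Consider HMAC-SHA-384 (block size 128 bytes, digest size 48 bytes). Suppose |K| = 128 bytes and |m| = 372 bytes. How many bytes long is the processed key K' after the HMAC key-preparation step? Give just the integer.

128

Key is 128 ≤ 128 bytes, zero-padded: |K'| = 128.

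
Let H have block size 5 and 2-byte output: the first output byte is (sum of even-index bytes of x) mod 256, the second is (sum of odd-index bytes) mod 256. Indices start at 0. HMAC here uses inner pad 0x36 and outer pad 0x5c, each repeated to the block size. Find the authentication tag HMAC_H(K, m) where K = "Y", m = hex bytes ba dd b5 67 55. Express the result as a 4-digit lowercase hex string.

edd7

Key "Y" = 59 is 1 byte ≤ B = 5; zero-pad to 5 bytes: K' = 59 00 00 00 00.
K' ⊕ ipad = 6f 36 36 36 36.  K' ⊕ opad = 05 5c 5c 5c 5c.
Inner input = (K'⊕ipad) ∥ m = 6f 36 36 36 36 ∥ ba dd b5 67 55.
Inner hash: even-index sum = 543 mod 256 = 31; odd-index sum = 560 mod 256 = 48 → 1f 30.
Outer input = (K'⊕opad) ∥ inner = 05 5c 5c 5c 5c ∥ 1f 30.
Outer hash (tag): even-index sum = 237 mod 256 = 237; odd-index sum = 215 mod 256 = 215 → ed d7.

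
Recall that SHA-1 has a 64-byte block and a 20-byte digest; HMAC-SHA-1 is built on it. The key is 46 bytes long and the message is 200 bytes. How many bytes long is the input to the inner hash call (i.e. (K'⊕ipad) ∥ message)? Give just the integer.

Key is 46 ≤ 64 bytes, zero-padded: |K'| = 64.
Inner input = (K'⊕ipad) ∥ m → 64 + 200 = 264 bytes.

264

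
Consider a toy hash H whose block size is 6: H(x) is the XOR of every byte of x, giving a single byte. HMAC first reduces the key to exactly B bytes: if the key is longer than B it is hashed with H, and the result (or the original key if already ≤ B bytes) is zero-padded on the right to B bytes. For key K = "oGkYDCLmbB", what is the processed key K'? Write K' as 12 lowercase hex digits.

|K| = 10 > B = 6, so first hash the key.
H(K): XOR 6f⊕47⊕6b⊕59⊕44⊕43⊕4c⊕6d⊕62⊕42 = 1c.
Zero-pad H(K) = 1c to 6 bytes: K' = 1c 00 00 00 00 00.

1c0000000000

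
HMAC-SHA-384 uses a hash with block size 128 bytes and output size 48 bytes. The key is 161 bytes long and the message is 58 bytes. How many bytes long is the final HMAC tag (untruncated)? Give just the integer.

48

The tag is one SHA-384 digest: 48 bytes.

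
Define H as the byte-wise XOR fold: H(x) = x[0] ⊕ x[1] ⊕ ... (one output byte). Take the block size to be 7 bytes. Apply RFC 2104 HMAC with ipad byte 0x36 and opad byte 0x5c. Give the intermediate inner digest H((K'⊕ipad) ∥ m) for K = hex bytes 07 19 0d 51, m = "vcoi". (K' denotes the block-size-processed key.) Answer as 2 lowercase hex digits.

Key hex bytes 07 19 0d 51 is 4 bytes ≤ B = 7; zero-pad to 7 bytes: K' = 07 19 0d 51 00 00 00.
K' ⊕ ipad = 31 2f 3b 67 36 36 36.
Inner input = 31 2f 3b 67 36 36 36 ∥ 76 63 6f 69.
Inner hash: XOR 31⊕2f⊕3b⊕67⊕36⊕36⊕36⊕76⊕63⊕6f⊕69 = 67.

67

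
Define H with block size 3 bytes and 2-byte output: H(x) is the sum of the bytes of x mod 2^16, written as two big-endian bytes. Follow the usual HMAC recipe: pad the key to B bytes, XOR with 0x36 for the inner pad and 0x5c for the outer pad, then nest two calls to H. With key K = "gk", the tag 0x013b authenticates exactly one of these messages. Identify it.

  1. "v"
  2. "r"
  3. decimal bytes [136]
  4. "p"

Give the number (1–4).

Key "gk" = 67 6b is 2 bytes ≤ B = 3; zero-pad to 3 bytes: K' = 67 6b 00.
K' ⊕ ipad = 51 5d 36; K' ⊕ opad = 3b 37 5c.
m1: inner = H(51 5d 36 76) = 01 5a; tag = H(3b 37 5c 01 5a) = 0129
m2: inner = H(51 5d 36 72) = 01 56; tag = H(3b 37 5c 01 56) = 0125
m3: inner = H(51 5d 36 88) = 01 6c; tag = H(3b 37 5c 01 6c) = 013b ← matches
m4: inner = H(51 5d 36 70) = 01 54; tag = H(3b 37 5c 01 54) = 0123

3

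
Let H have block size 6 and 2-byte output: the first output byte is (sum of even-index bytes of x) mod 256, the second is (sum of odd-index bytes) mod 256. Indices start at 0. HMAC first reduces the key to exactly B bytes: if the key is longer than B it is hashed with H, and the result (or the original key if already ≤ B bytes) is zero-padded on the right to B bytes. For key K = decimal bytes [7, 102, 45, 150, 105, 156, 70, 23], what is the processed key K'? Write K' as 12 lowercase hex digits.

|K| = 8 > B = 6, so first hash the key.
H(K): even-index sum = 227 mod 256 = 227; odd-index sum = 431 mod 256 = 175 → e3 af.
Zero-pad H(K) = e3 af to 6 bytes: K' = e3 af 00 00 00 00.

e3af00000000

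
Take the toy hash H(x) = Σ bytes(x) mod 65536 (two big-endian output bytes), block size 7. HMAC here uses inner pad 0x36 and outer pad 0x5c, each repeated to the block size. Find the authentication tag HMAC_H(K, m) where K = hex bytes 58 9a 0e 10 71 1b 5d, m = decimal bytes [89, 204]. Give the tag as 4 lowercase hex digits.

Key hex bytes 58 9a 0e 10 71 1b 5d is exactly B = 7 bytes: K' = 58 9a 0e 10 71 1b 5d.
K' ⊕ ipad = 6e ac 38 26 47 2d 6b.  K' ⊕ opad = 04 c6 52 4c 2d 47 01.
Inner input = (K'⊕ipad) ∥ m = 6e ac 38 26 47 2d 6b ∥ 59 cc.
Inner hash: sum = 110+172+56+38+71+45+107+89+204 = 892 → 03 7c.
Outer input = (K'⊕opad) ∥ inner = 04 c6 52 4c 2d 47 01 ∥ 03 7c.
Outer hash (tag): sum = 4+198+82+76+45+71+1+3+124 = 604 → 02 5c.

025c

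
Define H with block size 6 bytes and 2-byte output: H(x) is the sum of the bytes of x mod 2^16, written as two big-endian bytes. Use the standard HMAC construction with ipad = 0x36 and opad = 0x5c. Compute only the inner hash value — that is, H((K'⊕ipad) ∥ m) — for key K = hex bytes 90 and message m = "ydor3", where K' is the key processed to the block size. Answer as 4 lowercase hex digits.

Key hex bytes 90 is 1 byte ≤ B = 6; zero-pad to 6 bytes: K' = 90 00 00 00 00 00.
K' ⊕ ipad = a6 36 36 36 36 36.
Inner input = a6 36 36 36 36 36 ∥ 79 64 6f 72 33.
Inner hash: sum = 166+54+54+54+54+54+121+100+111+114+51 = 933 → 03 a5.

03a5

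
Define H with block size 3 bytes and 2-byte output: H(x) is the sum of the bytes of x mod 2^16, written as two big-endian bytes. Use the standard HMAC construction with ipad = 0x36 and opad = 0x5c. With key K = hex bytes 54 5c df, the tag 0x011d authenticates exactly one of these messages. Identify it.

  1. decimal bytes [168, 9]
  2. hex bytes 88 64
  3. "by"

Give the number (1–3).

3

Key hex bytes 54 5c df is exactly B = 3 bytes: K' = 54 5c df.
K' ⊕ ipad = 62 6a e9; K' ⊕ opad = 08 00 83.
m1: inner = H(62 6a e9 a8 09) = 02 66; tag = H(08 00 83 02 66) = 00f3
m2: inner = H(62 6a e9 88 64) = 02 a1; tag = H(08 00 83 02 a1) = 012e
m3: inner = H(62 6a e9 62 79) = 02 90; tag = H(08 00 83 02 90) = 011d ← matches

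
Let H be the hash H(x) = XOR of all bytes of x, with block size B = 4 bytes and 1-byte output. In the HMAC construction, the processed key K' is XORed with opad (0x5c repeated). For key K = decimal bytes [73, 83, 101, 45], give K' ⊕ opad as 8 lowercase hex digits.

Key decimal bytes [73, 83, 101, 45] = 49 53 65 2d is exactly B = 4 bytes: K' = 49 53 65 2d.
XOR each byte with 0x5c: 49⊕5c=15, 53⊕5c=0f, 65⊕5c=39, 2d⊕5c=71.

150f3971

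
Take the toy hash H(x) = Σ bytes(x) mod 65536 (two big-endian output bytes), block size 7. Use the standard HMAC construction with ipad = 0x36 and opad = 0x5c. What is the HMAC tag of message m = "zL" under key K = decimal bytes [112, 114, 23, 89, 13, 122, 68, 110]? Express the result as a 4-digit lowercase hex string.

Key decimal bytes [112, 114, 23, 89, 13, 122, 68, 110] = 70 72 17 59 0d 7a 44 6e is 8 bytes > B = 7, so hash it first: H(key) = 02 8b, then zero-pad to 7 bytes: K' = 02 8b 00 00 00 00 00.
K' ⊕ ipad = 34 bd 36 36 36 36 36.  K' ⊕ opad = 5e d7 5c 5c 5c 5c 5c.
Inner input = (K'⊕ipad) ∥ m = 34 bd 36 36 36 36 36 ∥ 7a 4c.
Inner hash: sum = 52+189+54+54+54+54+54+122+76 = 709 → 02 c5.
Outer input = (K'⊕opad) ∥ inner = 5e d7 5c 5c 5c 5c 5c ∥ 02 c5.
Outer hash (tag): sum = 94+215+92+92+92+92+92+2+197 = 968 → 03 c8.

03c8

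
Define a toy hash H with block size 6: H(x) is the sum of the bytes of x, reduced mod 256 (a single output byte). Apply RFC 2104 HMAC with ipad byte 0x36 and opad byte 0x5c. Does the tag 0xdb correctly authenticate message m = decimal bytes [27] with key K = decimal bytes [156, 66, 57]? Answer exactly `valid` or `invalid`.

Key decimal bytes [156, 66, 57] = 9c 42 39 is 3 bytes ≤ B = 6; zero-pad to 6 bytes: K' = 9c 42 39 00 00 00.
K' ⊕ ipad = aa 74 0f 36 36 36; K' ⊕ opad = c0 1e 65 5c 5c 5c.
Inner hash: sum = 170+116+15+54+54+54+27 = 490; mod 256 = 234 → ea.
Outer hash (recomputed tag): sum = 192+30+101+92+92+92+234 = 833; mod 256 = 65 → 41.
Recomputed tag = 41; claimed = db → mismatch.

invalid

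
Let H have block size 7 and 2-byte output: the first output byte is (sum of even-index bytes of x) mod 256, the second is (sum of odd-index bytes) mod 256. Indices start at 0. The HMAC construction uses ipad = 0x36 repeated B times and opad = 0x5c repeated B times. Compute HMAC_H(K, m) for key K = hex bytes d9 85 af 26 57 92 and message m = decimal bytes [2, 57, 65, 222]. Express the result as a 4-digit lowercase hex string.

8957

Key hex bytes d9 85 af 26 57 92 is 6 bytes ≤ B = 7; zero-pad to 7 bytes: K' = d9 85 af 26 57 92 00.
K' ⊕ ipad = ef b3 99 10 61 a4 36.  K' ⊕ opad = 85 d9 f3 7a 0b ce 5c.
Inner input = (K'⊕ipad) ∥ m = ef b3 99 10 61 a4 36 ∥ 02 39 41 de.
Inner hash: even-index sum = 822 mod 256 = 54; odd-index sum = 426 mod 256 = 170 → 36 aa.
Outer input = (K'⊕opad) ∥ inner = 85 d9 f3 7a 0b ce 5c ∥ 36 aa.
Outer hash (tag): even-index sum = 649 mod 256 = 137; odd-index sum = 599 mod 256 = 87 → 89 57.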